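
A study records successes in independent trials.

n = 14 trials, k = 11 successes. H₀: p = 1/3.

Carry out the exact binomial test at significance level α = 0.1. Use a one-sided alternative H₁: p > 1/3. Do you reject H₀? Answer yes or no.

Exact binomial: n=14, k=11, p₀=1/3=0.3333
P(X≥11) from Σ C(n,i)·p₀^i·(1−p₀)^(n−i)
p-value (one-sided, H₁ greater) = 0.00069
At α=0.1: p < α → reject H₀

reject H₀: yes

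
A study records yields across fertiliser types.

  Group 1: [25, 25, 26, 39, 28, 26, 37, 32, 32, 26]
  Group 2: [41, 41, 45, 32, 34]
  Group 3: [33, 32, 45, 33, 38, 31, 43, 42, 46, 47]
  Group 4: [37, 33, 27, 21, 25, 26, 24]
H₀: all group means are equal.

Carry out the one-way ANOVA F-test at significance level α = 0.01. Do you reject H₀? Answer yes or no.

reject H₀: yes

Group means [29.60, 38.60, 39.00, 27.57], grand mean 33.500
SSB = Σnᵢ(x̄ᵢ−x̄)² = 830.686; SSW = ΣΣ(x−x̄ᵢ)² = 899.314
MSB = 830.686/3 = 276.8952; MSW = 899.314/28 = 32.1184
F = MSB/MSW = 8.6211
df = (3, 28)
p-value (upper-tail) = 0.00033
At α=0.01: p < α → reject H₀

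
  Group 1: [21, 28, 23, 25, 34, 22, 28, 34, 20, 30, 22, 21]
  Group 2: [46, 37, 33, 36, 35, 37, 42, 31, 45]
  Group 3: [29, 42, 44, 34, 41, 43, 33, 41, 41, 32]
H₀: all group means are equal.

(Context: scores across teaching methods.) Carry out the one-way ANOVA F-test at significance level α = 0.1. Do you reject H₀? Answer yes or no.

reject H₀: yes

Group means [25.67, 38.00, 38.00], grand mean 33.226
SSB = Σnᵢ(x̄ᵢ−x̄)² = 1118.753; SSW = ΣΣ(x−x̄ᵢ)² = 758.667
MSB = 1118.753/2 = 559.3763; MSW = 758.667/28 = 27.0952
F = MSB/MSW = 20.6448
df = (2, 28)
p-value (upper-tail) = 0.00000
At α=0.1: p < α → reject H₀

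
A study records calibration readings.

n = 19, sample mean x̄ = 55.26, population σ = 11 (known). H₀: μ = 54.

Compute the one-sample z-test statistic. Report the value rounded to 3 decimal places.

test statistic = 0.499

SE = σ/√n = 11/√19 = 2.5236
z = (x̄−μ₀)/SE = (55.26−54)/2.5236 = 0.4993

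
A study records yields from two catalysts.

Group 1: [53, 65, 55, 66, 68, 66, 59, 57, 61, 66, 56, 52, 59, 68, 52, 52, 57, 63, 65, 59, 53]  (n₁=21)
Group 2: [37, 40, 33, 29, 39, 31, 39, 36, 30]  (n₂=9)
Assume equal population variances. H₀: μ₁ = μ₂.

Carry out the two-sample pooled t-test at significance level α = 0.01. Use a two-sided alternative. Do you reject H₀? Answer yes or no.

x̄₁=59.619, s₁=5.679, n₁=21
x̄₂=34.889, s₂=4.226, n₂=9
s_p² = [20·5.679² + 8·4.226²]/28 = 28.1372
SE = √(s_p²·(1/21+1/9)) = 2.1133
t = (59.619−34.889)/2.1133 = 11.7019
df = 28
p-value (two-sided) = 0.00000
At α=0.01: p < α → reject H₀

reject H₀: yes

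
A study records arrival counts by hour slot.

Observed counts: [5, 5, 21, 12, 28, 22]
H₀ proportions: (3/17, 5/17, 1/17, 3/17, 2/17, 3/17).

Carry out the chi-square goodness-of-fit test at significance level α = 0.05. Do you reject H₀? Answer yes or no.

reject H₀: yes

n = 93; E_i = n·p_i = [16.41, 27.35, 5.47, 16.41, 10.94, 16.41]
χ² = (5−16.41)²/16.41 + (5−27.35)²/27.35 + (21−5.47)²/5.47 + (12−16.41)²/16.41 + (28−10.94)²/10.94 + (22−16.41)²/16.41 = 99.9713
df = 5
p-value (upper-tail) = 0.00000
At α=0.05: p < α → reject H₀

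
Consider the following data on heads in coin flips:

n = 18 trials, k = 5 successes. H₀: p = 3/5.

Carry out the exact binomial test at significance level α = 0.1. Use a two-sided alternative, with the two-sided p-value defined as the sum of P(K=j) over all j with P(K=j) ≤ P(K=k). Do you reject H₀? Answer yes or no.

reject H₀: yes

Exact binomial: n=18, k=5, p₀=3/5=0.6000
P(X=j) = C(n,j)·p₀^j·(1−p₀)^(n−j); p = Σ P(X=j) over j with P(X=j) ≤ P(X=5)
p-value (two-sided) = 0.00707
At α=0.1: p < α → reject H₀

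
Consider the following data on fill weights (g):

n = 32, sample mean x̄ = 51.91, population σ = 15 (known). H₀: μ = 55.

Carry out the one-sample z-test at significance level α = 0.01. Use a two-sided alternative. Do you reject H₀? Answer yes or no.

SE = σ/√n = 15/√32 = 2.6517
z = (x̄−μ₀)/SE = (51.91−55)/2.6517 = -1.1653
p-value (two-sided) = 0.24389
At α=0.01: p ≥ α → fail to reject H₀

reject H₀: no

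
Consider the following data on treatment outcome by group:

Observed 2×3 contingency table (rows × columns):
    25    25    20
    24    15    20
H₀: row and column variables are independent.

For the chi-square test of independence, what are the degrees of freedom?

df = (r−1)(c−1) = (2−1)·(3−1) = 2

degrees of freedom = 2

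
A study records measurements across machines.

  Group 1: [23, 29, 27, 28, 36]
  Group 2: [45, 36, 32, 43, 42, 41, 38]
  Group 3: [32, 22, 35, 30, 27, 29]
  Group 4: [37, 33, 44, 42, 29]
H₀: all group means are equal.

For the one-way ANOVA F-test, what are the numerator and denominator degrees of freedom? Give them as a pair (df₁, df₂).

degrees of freedom = [3, 19]

k = 4 groups, N = 23 total
df = (k−1, N−k) = (4−1, 23−4) = (3, 19)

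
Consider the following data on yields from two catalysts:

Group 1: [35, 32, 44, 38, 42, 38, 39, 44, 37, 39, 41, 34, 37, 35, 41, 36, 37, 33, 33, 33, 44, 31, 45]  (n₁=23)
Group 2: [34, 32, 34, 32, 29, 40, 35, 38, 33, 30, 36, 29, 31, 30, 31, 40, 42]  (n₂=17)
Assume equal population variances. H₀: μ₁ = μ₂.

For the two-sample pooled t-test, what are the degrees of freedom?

degrees of freedom = 38

df = n₁ + n₂ − 2 = 23 + 17 − 2 = 38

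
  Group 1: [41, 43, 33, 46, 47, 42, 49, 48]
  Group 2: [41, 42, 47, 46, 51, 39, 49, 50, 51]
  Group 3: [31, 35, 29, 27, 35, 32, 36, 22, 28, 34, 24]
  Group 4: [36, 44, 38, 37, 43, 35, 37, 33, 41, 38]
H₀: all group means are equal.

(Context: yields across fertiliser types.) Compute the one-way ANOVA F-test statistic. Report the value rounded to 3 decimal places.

Group means [43.62, 46.22, 30.27, 38.20], grand mean 38.947
SSB = Σnᵢ(x̄ᵢ−x̄)² = 1484.682; SSW = ΣΣ(x−x̄ᵢ)² = 683.212
MSB = 1484.682/3 = 494.8941; MSW = 683.212/34 = 20.0945
F = MSB/MSW = 24.6284
df = (3, 34)

test statistic = 24.628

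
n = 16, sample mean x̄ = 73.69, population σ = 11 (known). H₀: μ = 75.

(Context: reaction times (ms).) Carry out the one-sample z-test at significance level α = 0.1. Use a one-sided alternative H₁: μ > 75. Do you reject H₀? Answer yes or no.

SE = σ/√n = 11/√16 = 2.7500
z = (x̄−μ₀)/SE = (73.69−75)/2.7500 = -0.4764
p-value (one-sided, H₁ greater) = 0.68309
At α=0.1: p ≥ α → fail to reject H₀

reject H₀: no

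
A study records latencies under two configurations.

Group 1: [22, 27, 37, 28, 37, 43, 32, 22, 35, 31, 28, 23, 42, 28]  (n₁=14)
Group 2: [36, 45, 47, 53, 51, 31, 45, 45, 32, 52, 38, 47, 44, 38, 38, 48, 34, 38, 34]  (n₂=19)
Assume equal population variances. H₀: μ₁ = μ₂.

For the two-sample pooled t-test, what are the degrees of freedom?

degrees of freedom = 31

df = n₁ + n₂ − 2 = 14 + 19 − 2 = 31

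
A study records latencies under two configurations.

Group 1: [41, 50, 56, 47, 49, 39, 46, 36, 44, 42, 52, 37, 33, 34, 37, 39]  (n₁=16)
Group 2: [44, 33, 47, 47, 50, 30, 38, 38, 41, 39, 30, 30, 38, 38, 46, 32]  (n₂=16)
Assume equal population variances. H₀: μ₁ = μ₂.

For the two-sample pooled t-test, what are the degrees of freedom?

df = n₁ + n₂ − 2 = 16 + 16 − 2 = 30

degrees of freedom = 30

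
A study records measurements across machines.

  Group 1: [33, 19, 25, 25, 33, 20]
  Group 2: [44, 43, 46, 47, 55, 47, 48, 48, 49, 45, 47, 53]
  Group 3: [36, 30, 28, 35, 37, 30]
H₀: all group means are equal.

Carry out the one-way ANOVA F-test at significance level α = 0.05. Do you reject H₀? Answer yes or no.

Group means [25.83, 47.67, 32.67], grand mean 38.458
SSB = Σnᵢ(x̄ᵢ−x̄)² = 2175.125; SSW = ΣΣ(x−x̄ᵢ)² = 386.833
MSB = 2175.125/2 = 1087.5625; MSW = 386.833/21 = 18.4206
F = MSB/MSW = 59.0404
df = (2, 21)
p-value (upper-tail) = 0.00000
At α=0.05: p < α → reject H₀

reject H₀: yes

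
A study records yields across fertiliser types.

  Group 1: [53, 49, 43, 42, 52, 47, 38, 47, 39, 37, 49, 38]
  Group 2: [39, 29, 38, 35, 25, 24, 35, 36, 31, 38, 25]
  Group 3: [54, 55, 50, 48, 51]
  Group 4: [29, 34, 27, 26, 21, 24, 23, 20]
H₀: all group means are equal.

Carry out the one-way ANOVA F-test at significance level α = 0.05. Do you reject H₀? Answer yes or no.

Group means [44.50, 32.27, 51.60, 25.50], grand mean 37.528
SSB = Σnᵢ(x̄ᵢ−x̄)² = 3034.590; SSW = ΣΣ(x−x̄ᵢ)² = 866.382
MSB = 3034.590/3 = 1011.5301; MSW = 866.382/32 = 27.0744
F = MSB/MSW = 37.3611
df = (3, 32)
p-value (upper-tail) = 0.00000
At α=0.05: p < α → reject H₀

reject H₀: yes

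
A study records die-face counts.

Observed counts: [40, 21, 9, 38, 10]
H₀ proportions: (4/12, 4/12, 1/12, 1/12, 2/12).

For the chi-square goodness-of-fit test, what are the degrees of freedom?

df = k − 1 = 5 − 1 = 4

degrees of freedom = 4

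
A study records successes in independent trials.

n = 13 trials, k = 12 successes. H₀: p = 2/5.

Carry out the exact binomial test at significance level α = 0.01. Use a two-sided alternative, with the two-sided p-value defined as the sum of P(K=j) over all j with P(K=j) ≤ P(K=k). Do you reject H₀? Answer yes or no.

reject H₀: yes

Exact binomial: n=13, k=12, p₀=2/5=0.4000
P(X=j) = C(n,j)·p₀^j·(1−p₀)^(n−j); p = Σ P(X=j) over j with P(X=j) ≤ P(X=12)
p-value (two-sided) = 0.00014
At α=0.01: p < α → reject H₀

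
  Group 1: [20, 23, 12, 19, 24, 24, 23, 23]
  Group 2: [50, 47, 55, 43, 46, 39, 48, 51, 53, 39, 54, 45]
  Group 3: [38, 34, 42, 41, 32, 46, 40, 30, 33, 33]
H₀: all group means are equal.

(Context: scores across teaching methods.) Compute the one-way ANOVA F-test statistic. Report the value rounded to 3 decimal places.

test statistic = 66.539

Group means [21.00, 47.50, 36.90], grand mean 36.900
SSB = Σnᵢ(x̄ᵢ−x̄)² = 3370.800; SSW = ΣΣ(x−x̄ᵢ)² = 683.900
MSB = 3370.800/2 = 1685.4000; MSW = 683.900/27 = 25.3296
F = MSB/MSW = 66.5387
df = (2, 27)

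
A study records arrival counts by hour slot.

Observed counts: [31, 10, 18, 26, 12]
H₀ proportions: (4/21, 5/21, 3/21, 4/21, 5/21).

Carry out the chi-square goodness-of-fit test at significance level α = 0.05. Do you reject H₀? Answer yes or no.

reject H₀: yes

n = 97; E_i = n·p_i = [18.48, 23.10, 13.86, 18.48, 23.10]
χ² = (31−18.48)²/18.48 + (10−23.10)²/23.10 + (18−13.86)²/13.86 + (26−18.48)²/18.48 + (12−23.10)²/23.10 = 25.5469
df = 4
p-value (upper-tail) = 0.00004
At α=0.05: p < α → reject H₀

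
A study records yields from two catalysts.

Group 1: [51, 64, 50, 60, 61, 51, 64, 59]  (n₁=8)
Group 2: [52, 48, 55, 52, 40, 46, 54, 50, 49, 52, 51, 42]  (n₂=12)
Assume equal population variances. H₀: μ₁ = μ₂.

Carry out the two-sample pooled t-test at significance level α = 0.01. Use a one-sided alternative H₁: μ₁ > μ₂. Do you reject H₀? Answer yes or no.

x̄₁=57.500, s₁=5.928, n₁=8
x̄₂=49.250, s₂=4.595, n₂=12
s_p² = [7·5.928² + 11·4.595²]/18 = 26.5694
SE = √(s_p²·(1/8+1/12)) = 2.3527
t = (57.500−49.250)/2.3527 = 3.5066
df = 18
p-value (one-sided, H₁ greater) = 0.00126
At α=0.01: p < α → reject H₀

reject H₀: yes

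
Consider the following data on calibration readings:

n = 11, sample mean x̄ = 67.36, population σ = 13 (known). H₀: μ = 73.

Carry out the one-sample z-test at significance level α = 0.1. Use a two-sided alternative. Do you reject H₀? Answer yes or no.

reject H₀: no

SE = σ/√n = 13/√11 = 3.9196
z = (x̄−μ₀)/SE = (67.36−73)/3.9196 = -1.4389
p-value (two-sided) = 0.15018
At α=0.1: p ≥ α → fail to reject H₀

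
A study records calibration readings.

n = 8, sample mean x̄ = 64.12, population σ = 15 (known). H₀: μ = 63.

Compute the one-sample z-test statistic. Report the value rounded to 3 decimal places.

test statistic = 0.211

SE = σ/√n = 15/√8 = 5.3033
z = (x̄−μ₀)/SE = (64.12−63)/5.3033 = 0.2112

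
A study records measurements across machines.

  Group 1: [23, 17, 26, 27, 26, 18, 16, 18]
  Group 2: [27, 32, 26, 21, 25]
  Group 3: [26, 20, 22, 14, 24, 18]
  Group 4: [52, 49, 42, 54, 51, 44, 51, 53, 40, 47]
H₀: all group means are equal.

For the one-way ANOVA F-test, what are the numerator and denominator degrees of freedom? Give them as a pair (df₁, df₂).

degrees of freedom = [3, 25]

k = 4 groups, N = 29 total
df = (k−1, N−k) = (4−1, 29−4) = (3, 25)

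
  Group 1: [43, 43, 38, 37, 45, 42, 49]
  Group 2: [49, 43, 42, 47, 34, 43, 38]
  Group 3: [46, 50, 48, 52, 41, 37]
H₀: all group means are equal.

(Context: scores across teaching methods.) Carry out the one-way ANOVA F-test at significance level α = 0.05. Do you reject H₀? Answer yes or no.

reject H₀: no

Group means [42.43, 42.29, 45.67], grand mean 43.350
SSB = Σnᵢ(x̄ᵢ−x̄)² = 46.074; SSW = ΣΣ(x−x̄ᵢ)² = 416.476
MSB = 46.074/2 = 23.0369; MSW = 416.476/17 = 24.4986
F = MSB/MSW = 0.9403
df = (2, 17)
p-value (upper-tail) = 0.40989
At α=0.05: p ≥ α → fail to reject H₀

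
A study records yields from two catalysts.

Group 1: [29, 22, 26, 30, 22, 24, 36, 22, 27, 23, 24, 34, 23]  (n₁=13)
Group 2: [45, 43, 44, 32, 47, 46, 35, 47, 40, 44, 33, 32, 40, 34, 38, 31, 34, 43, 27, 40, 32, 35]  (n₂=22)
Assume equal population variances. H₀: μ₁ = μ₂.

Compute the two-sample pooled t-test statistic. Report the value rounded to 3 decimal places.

x̄₁=26.308, s₁=4.679, n₁=13
x̄₂=38.273, s₂=6.017, n₂=22
s_p² = [12·4.679² + 21·6.017²]/33 = 31.0040
SE = √(s_p²·(1/13+1/22)) = 1.9479
t = (26.308−38.273)/1.9479 = -6.1426
df = 33

test statistic = -6.143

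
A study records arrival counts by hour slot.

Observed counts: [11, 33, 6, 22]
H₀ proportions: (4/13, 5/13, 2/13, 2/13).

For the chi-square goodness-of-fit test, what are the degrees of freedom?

degrees of freedom = 3

df = k − 1 = 4 − 1 = 3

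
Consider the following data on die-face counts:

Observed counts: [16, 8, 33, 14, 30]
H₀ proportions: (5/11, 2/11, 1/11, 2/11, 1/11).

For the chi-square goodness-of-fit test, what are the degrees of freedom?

df = k − 1 = 5 − 1 = 4

degrees of freedom = 4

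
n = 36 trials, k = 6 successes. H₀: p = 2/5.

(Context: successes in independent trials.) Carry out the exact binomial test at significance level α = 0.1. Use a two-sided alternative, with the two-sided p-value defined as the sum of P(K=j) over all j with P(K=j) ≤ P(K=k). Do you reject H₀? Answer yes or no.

Exact binomial: n=36, k=6, p₀=2/5=0.4000
P(X=j) = C(n,j)·p₀^j·(1−p₀)^(n−j); p = Σ P(X=j) over j with P(X=j) ≤ P(X=6)
p-value (two-sided) = 0.00352
At α=0.1: p < α → reject H₀

reject H₀: yes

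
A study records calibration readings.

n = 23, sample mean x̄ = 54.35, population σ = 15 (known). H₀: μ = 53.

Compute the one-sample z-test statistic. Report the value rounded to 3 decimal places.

SE = σ/√n = 15/√23 = 3.1277
z = (x̄−μ₀)/SE = (54.35−53)/3.1277 = 0.4316

test statistic = 0.432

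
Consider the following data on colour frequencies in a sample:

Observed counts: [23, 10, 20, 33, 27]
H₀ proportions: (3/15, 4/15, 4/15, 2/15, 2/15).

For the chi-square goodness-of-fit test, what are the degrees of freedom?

degrees of freedom = 4

df = k − 1 = 5 − 1 = 4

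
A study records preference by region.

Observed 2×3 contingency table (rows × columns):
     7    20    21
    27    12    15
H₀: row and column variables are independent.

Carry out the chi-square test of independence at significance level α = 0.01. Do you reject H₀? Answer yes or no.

Row totals [48, 54], col totals [34, 32, 36], n=102
χ² = (7−16.00)²/16.00 + (20−15.06)²/15.06 + (21−16.94)²/16.94 + (27−18.00)²/18.00 + (12−16.94)²/16.94 + (15−19.06)²/19.06 = 14.4618
df = 2
p-value (upper-tail) = 0.00072
At α=0.01: p < α → reject H₀

reject H₀: yes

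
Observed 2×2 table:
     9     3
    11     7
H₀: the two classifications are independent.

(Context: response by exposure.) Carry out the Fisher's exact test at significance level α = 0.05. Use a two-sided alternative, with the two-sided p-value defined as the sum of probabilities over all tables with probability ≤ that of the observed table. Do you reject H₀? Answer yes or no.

reject H₀: no

Margins: r₁=12, r₂=18, c₁=20, c₂=10, n=30
p_obs = C(12,9)·C(18,11)/C(30,20); sum pmf over tables with pmf ≤ p_obs
p-value (two-sided) = 0.69415
At α=0.05: p ≥ α → fail to reject H₀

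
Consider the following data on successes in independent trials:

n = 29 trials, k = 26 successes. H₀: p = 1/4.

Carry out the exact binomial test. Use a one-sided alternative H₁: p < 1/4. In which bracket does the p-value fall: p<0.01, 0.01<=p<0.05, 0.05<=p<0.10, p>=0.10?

Exact binomial: n=29, k=26, p₀=1/4=0.2500
P(X≤26) from Σ C(n,i)·p₀^i·(1−p₀)^(n−i)
p-value (one-sided, H₁ less) = 1.00000
→ bracket: p>=0.10

p-value bracket: p>=0.10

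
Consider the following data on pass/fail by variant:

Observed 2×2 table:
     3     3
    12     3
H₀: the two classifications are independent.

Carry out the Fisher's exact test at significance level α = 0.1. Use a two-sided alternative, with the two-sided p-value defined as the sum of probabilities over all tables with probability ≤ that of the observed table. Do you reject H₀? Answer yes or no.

reject H₀: no

Margins: r₁=6, r₂=15, c₁=15, c₂=6, n=21
p_obs = C(6,3)·C(15,12)/C(21,15); sum pmf over tables with pmf ≤ p_obs
p-value (two-sided) = 0.29063
At α=0.1: p ≥ α → fail to reject H₀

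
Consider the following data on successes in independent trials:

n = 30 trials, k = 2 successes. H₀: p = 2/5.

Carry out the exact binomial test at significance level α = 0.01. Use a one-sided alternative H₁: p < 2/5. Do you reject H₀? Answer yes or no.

Exact binomial: n=30, k=2, p₀=2/5=0.4000
P(X≤2) from Σ C(n,i)·p₀^i·(1−p₀)^(n−i)
p-value (one-sided, H₁ less) = 0.00005
At α=0.01: p < α → reject H₀

reject H₀: yes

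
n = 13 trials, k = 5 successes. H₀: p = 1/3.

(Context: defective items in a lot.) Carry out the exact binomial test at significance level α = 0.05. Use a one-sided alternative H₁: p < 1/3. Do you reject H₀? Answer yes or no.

reject H₀: no

Exact binomial: n=13, k=5, p₀=1/3=0.3333
P(X≤5) from Σ C(n,i)·p₀^i·(1−p₀)^(n−i)
p-value (one-sided, H₁ less) = 0.75869
At α=0.05: p ≥ α → fail to reject H₀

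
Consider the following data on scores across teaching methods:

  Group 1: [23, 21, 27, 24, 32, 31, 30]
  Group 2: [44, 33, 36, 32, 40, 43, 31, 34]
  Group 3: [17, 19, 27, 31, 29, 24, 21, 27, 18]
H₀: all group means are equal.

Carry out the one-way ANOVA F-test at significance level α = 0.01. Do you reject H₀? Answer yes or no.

Group means [26.86, 36.62, 23.67], grand mean 28.917
SSB = Σnᵢ(x̄ᵢ−x̄)² = 753.101; SSW = ΣΣ(x−x̄ᵢ)² = 500.732
MSB = 753.101/2 = 376.5506; MSW = 500.732/21 = 23.8444
F = MSB/MSW = 15.7920
df = (2, 21)
p-value (upper-tail) = 0.00007
At α=0.01: p < α → reject H₀

reject H₀: yes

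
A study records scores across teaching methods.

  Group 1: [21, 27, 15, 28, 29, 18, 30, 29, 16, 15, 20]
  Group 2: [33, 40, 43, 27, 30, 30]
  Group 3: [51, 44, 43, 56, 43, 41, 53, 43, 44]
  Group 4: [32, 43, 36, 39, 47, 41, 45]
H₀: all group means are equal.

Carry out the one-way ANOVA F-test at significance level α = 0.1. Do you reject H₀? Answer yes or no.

Group means [22.55, 33.83, 46.44, 40.43], grand mean 34.909
SSB = Σnᵢ(x̄ᵢ−x̄)² = 3099.230; SSW = ΣΣ(x−x̄ᵢ)² = 969.497
MSB = 3099.230/3 = 1033.0767; MSW = 969.497/29 = 33.4309
F = MSB/MSW = 30.9018
df = (3, 29)
p-value (upper-tail) = 0.00000
At α=0.1: p < α → reject H₀

reject H₀: yes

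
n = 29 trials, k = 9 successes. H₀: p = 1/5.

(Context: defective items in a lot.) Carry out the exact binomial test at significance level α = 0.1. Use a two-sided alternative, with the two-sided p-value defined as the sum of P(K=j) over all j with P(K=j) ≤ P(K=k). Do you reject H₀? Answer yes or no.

reject H₀: no

Exact binomial: n=29, k=9, p₀=1/5=0.2000
P(X=j) = C(n,j)·p₀^j·(1−p₀)^(n−j); p = Σ P(X=j) over j with P(X=j) ≤ P(X=9)
p-value (two-sided) = 0.16041
At α=0.1: p ≥ α → fail to reject H₀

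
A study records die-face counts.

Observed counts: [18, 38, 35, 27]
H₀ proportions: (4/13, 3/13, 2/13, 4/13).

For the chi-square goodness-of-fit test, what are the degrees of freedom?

degrees of freedom = 3

df = k − 1 = 4 − 1 = 3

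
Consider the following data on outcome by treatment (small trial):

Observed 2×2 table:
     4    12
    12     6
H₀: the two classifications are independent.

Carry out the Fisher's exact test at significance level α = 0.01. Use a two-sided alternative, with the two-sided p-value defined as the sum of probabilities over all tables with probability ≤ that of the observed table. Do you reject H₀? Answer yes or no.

reject H₀: no

Margins: r₁=16, r₂=18, c₁=16, c₂=18, n=34
p_obs = C(16,4)·C(18,12)/C(34,16); sum pmf over tables with pmf ≤ p_obs
p-value (two-sided) = 0.02042
At α=0.01: p ≥ α → fail to reject H₀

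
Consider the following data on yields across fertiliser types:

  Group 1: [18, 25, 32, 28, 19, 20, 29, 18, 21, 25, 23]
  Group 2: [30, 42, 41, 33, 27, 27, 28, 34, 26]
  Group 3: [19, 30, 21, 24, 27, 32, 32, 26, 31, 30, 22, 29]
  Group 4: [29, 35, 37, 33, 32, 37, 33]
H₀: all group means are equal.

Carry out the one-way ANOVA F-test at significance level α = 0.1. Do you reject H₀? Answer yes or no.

Group means [23.45, 32.00, 26.92, 33.71], grand mean 28.333
SSB = Σnᵢ(x̄ᵢ−x̄)² = 609.594; SSW = ΣΣ(x−x̄ᵢ)² = 791.073
MSB = 609.594/3 = 203.1981; MSW = 791.073/35 = 22.6021
F = MSB/MSW = 8.9902
df = (3, 35)
p-value (upper-tail) = 0.00015
At α=0.1: p < α → reject H₀

reject H₀: yes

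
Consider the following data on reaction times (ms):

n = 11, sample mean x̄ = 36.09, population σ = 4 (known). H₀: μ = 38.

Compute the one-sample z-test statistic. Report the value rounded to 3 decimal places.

SE = σ/√n = 4/√11 = 1.2060
z = (x̄−μ₀)/SE = (36.09−38)/1.2060 = -1.5837

test statistic = -1.584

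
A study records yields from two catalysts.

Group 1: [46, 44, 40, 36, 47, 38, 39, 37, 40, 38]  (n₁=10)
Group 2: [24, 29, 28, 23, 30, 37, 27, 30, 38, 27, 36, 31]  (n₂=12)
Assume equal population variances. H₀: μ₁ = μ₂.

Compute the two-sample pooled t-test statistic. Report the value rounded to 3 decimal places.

test statistic = 5.550

x̄₁=40.500, s₁=3.837, n₁=10
x̄₂=30.000, s₂=4.843, n₂=12
s_p² = [9·3.837² + 11·4.843²]/20 = 19.5250
SE = √(s_p²·(1/10+1/12)) = 1.8920
t = (40.500−30.000)/1.8920 = 5.5497
df = 20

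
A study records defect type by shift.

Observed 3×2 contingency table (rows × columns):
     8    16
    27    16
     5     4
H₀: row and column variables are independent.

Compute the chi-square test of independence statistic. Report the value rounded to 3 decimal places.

test statistic = 5.396

Row totals [24, 43, 9], col totals [40, 36], n=76
χ² = (8−12.63)²/12.63 + (16−11.37)²/11.37 + (27−22.63)²/22.63 + (16−20.37)²/20.37 + (5−4.74)²/4.74 + (4−4.26)²/4.26 = 5.3962
df = 2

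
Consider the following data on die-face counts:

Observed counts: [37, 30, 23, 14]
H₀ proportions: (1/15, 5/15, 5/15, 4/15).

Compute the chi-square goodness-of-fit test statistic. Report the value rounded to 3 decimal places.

n = 104; E_i = n·p_i = [6.93, 34.67, 34.67, 27.73]
χ² = (37−6.93)²/6.93 + (30−34.67)²/34.67 + (23−34.67)²/34.67 + (14−27.73)²/27.73 = 141.7404
df = 3

test statistic = 141.740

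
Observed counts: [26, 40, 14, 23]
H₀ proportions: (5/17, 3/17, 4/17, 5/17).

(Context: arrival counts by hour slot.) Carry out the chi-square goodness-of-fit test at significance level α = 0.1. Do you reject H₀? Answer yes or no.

reject H₀: yes

n = 103; E_i = n·p_i = [30.29, 18.18, 24.24, 30.29]
χ² = (26−30.29)²/30.29 + (40−18.18)²/18.18 + (14−24.24)²/24.24 + (23−30.29)²/30.29 = 32.8900
df = 3
p-value (upper-tail) = 0.00000
At α=0.1: p < α → reject H₀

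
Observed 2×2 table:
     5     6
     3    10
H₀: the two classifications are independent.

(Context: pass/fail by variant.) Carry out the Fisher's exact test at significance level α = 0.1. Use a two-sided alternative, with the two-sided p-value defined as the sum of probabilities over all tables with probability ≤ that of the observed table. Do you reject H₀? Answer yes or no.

reject H₀: no

Margins: r₁=11, r₂=13, c₁=8, c₂=16, n=24
p_obs = C(11,5)·C(13,3)/C(24,8); sum pmf over tables with pmf ≤ p_obs
p-value (two-sided) = 0.39045
At α=0.1: p ≥ α → fail to reject H₀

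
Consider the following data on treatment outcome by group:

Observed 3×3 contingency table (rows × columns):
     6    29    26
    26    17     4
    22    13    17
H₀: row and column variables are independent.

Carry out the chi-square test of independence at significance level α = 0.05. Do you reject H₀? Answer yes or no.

reject H₀: yes

Row totals [61, 47, 52], col totals [54, 59, 47], n=160
χ² = (6−20.59)²/20.59 + (29−22.49)²/22.49 + (26−17.92)²/17.92 + (26−15.86)²/15.86 + (17−17.33)²/17.33 + (4−13.81)²/13.81 + (22−17.55)²/17.55 + (13−19.18)²/19.18 + (17−15.28)²/15.28 = 32.6246
df = 4
p-value (upper-tail) = 0.00000
At α=0.05: p < α → reject H₀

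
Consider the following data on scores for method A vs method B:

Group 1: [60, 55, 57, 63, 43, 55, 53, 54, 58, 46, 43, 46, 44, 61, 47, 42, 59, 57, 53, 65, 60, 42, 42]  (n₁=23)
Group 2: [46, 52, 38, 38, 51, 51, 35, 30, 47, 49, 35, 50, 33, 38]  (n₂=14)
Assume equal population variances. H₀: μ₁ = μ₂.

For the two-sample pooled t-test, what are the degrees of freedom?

df = n₁ + n₂ − 2 = 23 + 14 − 2 = 35

degrees of freedom = 35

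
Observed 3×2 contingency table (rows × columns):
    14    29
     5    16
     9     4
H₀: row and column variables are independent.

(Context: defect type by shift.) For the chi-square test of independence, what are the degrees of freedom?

df = (r−1)(c−1) = (3−1)·(2−1) = 2

degrees of freedom = 2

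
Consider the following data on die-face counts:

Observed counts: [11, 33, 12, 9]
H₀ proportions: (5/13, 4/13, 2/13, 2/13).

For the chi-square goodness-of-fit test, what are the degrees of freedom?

df = k − 1 = 4 − 1 = 3

degrees of freedom = 3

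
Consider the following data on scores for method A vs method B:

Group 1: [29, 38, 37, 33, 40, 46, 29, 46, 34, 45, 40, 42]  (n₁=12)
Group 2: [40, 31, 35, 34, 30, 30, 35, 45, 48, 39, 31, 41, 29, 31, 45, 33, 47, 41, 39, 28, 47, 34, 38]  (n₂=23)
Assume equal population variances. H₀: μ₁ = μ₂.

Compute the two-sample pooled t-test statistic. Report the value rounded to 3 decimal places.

test statistic = 0.560

x̄₁=38.250, s₁=6.062, n₁=12
x̄₂=37.000, s₂=6.368, n₂=23
s_p² = [11·6.062² + 22·6.368²]/33 = 39.2803
SE = √(s_p²·(1/12+1/23)) = 2.2319
t = (38.250−37.000)/2.2319 = 0.5601
df = 33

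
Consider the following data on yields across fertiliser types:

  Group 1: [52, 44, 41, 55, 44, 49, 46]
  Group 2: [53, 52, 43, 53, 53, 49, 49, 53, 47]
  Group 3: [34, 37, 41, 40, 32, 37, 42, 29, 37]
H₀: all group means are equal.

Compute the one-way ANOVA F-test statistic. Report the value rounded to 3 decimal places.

Group means [47.29, 50.22, 36.56], grand mean 44.480
SSB = Σnᵢ(x̄ᵢ−x̄)² = 917.034; SSW = ΣΣ(x−x̄ᵢ)² = 393.206
MSB = 917.034/2 = 458.5168; MSW = 393.206/22 = 17.8730
F = MSB/MSW = 25.6541
df = (2, 22)

test statistic = 25.654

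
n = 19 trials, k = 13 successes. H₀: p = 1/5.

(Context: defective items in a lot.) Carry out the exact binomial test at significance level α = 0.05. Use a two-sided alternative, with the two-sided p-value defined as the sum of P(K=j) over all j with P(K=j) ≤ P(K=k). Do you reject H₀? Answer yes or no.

Exact binomial: n=19, k=13, p₀=1/5=0.2000
P(X=j) = C(n,j)·p₀^j·(1−p₀)^(n−j); p = Σ P(X=j) over j with P(X=j) ≤ P(X=13)
p-value (two-sided) = 0.00001
At α=0.05: p < α → reject H₀

reject H₀: yes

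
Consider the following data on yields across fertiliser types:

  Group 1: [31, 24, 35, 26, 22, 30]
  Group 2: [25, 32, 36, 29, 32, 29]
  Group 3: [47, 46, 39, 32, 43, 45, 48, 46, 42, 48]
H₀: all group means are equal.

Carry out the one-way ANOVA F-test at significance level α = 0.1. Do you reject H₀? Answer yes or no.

Group means [28.00, 30.50, 43.60], grand mean 35.773
SSB = Σnᵢ(x̄ᵢ−x̄)² = 1141.964; SSW = ΣΣ(x−x̄ᵢ)² = 409.900
MSB = 1141.964/2 = 570.9818; MSW = 409.900/19 = 21.5737
F = MSB/MSW = 26.4666
df = (2, 19)
p-value (upper-tail) = 0.00000
At α=0.1: p < α → reject H₀

reject H₀: yes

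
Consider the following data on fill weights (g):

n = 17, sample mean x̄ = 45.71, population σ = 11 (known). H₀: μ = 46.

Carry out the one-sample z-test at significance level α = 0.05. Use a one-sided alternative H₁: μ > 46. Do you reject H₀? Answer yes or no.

reject H₀: no

SE = σ/√n = 11/√17 = 2.6679
z = (x̄−μ₀)/SE = (45.71−46)/2.6679 = -0.1087
p-value (one-sided, H₁ greater) = 0.54328
At α=0.05: p ≥ α → fail to reject H₀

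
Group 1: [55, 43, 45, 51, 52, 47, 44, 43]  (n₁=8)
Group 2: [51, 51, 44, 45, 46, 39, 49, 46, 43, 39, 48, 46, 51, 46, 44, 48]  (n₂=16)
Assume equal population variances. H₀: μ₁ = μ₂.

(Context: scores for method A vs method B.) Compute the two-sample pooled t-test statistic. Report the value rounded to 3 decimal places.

x̄₁=47.500, s₁=4.598, n₁=8
x̄₂=46.000, s₂=3.724, n₂=16
s_p² = [7·4.598² + 15·3.724²]/22 = 16.1818
SE = √(s_p²·(1/8+1/16)) = 1.7419
t = (47.500−46.000)/1.7419 = 0.8611
df = 22

test statistic = 0.861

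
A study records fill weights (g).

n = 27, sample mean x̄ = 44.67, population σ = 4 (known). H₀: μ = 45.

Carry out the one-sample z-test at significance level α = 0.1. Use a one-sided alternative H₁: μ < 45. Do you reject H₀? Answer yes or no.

reject H₀: no

SE = σ/√n = 4/√27 = 0.7698
z = (x̄−μ₀)/SE = (44.67−45)/0.7698 = -0.4287
p-value (one-sided, H₁ less) = 0.33408
At α=0.1: p ≥ α → fail to reject H₀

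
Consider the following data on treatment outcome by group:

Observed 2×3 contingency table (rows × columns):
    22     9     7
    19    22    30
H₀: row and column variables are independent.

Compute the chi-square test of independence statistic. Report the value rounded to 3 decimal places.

test statistic = 10.984

Row totals [38, 71], col totals [41, 31, 37], n=109
χ² = (22−14.29)²/14.29 + (9−10.81)²/10.81 + (7−12.90)²/12.90 + (19−26.71)²/26.71 + (22−20.19)²/20.19 + (30−24.10)²/24.10 = 10.9844
df = 2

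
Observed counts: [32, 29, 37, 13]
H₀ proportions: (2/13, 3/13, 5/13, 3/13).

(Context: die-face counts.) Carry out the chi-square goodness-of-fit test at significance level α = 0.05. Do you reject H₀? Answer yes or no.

n = 111; E_i = n·p_i = [17.08, 25.62, 42.69, 25.62]
χ² = (32−17.08)²/17.08 + (29−25.62)²/25.62 + (37−42.69)²/42.69 + (13−25.62)²/25.62 = 20.4601
df = 3
p-value (upper-tail) = 0.00014
At α=0.05: p < α → reject H₀

reject H₀: yes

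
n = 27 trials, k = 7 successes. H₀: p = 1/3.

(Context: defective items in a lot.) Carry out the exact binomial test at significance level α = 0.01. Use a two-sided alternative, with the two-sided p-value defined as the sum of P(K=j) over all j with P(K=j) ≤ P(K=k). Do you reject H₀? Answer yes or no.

reject H₀: no

Exact binomial: n=27, k=7, p₀=1/3=0.3333
P(X=j) = C(n,j)·p₀^j·(1−p₀)^(n−j); p = Σ P(X=j) over j with P(X=j) ≤ P(X=7)
p-value (two-sided) = 0.54124
At α=0.01: p ≥ α → fail to reject H₀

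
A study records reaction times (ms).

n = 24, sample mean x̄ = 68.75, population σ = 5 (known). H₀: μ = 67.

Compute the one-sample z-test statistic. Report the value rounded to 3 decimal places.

test statistic = 1.715

SE = σ/√n = 5/√24 = 1.0206
z = (x̄−μ₀)/SE = (68.75−67)/1.0206 = 1.7146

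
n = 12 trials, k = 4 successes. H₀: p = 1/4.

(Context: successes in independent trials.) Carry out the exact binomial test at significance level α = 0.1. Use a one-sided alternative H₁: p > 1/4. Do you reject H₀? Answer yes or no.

Exact binomial: n=12, k=4, p₀=1/4=0.2500
P(X≥4) from Σ C(n,i)·p₀^i·(1−p₀)^(n−i)
p-value (one-sided, H₁ greater) = 0.35122
At α=0.1: p ≥ α → fail to reject H₀

reject H₀: no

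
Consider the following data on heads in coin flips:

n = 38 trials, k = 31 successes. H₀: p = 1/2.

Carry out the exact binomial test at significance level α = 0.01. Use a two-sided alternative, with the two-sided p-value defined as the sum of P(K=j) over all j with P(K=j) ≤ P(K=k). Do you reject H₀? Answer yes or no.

reject H₀: yes

Exact binomial: n=38, k=31, p₀=1/2=0.5000
P(X=j) = C(n,j)·p₀^j·(1−p₀)^(n−j); p = Σ P(X=j) over j with P(X=j) ≤ P(X=31)
p-value (two-sided) = 0.00012
At α=0.01: p < α → reject H₀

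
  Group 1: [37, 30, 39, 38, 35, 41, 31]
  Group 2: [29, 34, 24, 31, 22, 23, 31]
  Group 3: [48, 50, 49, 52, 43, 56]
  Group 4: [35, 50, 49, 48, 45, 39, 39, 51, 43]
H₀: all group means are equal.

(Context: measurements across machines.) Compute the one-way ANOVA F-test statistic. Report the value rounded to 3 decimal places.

test statistic = 27.061

Group means [35.86, 27.71, 49.67, 44.33], grand mean 39.379
SSB = Σnᵢ(x̄ᵢ−x̄)² = 1895.209; SSW = ΣΣ(x−x̄ᵢ)² = 583.619
MSB = 1895.209/3 = 631.7362; MSW = 583.619/25 = 23.3448
F = MSB/MSW = 27.0612
df = (3, 25)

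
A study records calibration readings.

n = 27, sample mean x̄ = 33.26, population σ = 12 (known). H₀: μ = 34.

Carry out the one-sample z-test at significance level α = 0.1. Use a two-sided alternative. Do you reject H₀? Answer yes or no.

reject H₀: no

SE = σ/√n = 12/√27 = 2.3094
z = (x̄−μ₀)/SE = (33.26−34)/2.3094 = -0.3204
p-value (two-sided) = 0.74864
At α=0.1: p ≥ α → fail to reject H₀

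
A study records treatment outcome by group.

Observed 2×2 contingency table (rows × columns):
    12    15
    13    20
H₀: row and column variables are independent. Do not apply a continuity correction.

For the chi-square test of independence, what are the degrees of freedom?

df = (r−1)(c−1) = (2−1)·(2−1) = 1

degrees of freedom = 1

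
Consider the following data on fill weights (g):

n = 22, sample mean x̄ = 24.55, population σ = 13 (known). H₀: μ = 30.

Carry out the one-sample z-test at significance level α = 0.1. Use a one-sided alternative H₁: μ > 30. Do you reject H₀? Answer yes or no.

reject H₀: no

SE = σ/√n = 13/√22 = 2.7716
z = (x̄−μ₀)/SE = (24.55−30)/2.7716 = -1.9664
p-value (one-sided, H₁ greater) = 0.97537
At α=0.1: p ≥ α → fail to reject H₀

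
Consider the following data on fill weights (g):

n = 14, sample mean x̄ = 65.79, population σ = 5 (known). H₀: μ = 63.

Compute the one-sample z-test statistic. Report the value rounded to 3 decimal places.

SE = σ/√n = 5/√14 = 1.3363
z = (x̄−μ₀)/SE = (65.79−63)/1.3363 = 2.0878

test statistic = 2.088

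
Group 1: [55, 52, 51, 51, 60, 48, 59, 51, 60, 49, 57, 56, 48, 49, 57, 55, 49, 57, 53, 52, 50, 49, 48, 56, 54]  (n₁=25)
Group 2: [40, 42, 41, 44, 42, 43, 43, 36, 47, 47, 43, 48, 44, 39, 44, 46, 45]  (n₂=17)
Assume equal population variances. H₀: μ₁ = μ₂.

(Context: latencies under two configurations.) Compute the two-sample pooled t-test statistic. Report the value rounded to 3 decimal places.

test statistic = 8.674

x̄₁=53.040, s₁=3.931, n₁=25
x̄₂=43.176, s₂=3.087, n₂=17
s_p² = [24·3.931² + 16·3.087²]/40 = 13.0858
SE = √(s_p²·(1/25+1/17)) = 1.1372
t = (53.040−43.176)/1.1372 = 8.6737
df = 40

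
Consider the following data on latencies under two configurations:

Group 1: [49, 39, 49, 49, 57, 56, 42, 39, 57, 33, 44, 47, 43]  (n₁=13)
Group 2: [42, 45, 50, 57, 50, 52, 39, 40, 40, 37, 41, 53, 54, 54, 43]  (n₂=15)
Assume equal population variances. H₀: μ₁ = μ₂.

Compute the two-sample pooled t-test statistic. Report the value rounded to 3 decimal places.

test statistic = -0.002

x̄₁=46.462, s₁=7.434, n₁=13
x̄₂=46.467, s₂=6.632, n₂=15
s_p² = [12·7.434² + 14·6.632²]/26 = 49.1909
SE = √(s_p²·(1/13+1/15)) = 2.6577
t = (46.462−46.467)/2.6577 = -0.0019
df = 26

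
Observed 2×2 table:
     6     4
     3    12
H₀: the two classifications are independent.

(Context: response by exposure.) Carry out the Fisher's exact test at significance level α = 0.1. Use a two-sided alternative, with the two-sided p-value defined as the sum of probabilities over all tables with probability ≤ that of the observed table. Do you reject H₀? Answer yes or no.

Margins: r₁=10, r₂=15, c₁=9, c₂=16, n=25
p_obs = C(10,6)·C(15,3)/C(25,9); sum pmf over tables with pmf ≤ p_obs
p-value (two-sided) = 0.08722
At α=0.1: p < α → reject H₀

reject H₀: yes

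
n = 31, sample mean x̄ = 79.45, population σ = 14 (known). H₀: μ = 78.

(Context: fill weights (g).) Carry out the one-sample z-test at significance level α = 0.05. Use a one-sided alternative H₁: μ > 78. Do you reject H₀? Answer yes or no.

reject H₀: no

SE = σ/√n = 14/√31 = 2.5145
z = (x̄−μ₀)/SE = (79.45−78)/2.5145 = 0.5767
p-value (one-sided, H₁ greater) = 0.28208
At α=0.05: p ≥ α → fail to reject H₀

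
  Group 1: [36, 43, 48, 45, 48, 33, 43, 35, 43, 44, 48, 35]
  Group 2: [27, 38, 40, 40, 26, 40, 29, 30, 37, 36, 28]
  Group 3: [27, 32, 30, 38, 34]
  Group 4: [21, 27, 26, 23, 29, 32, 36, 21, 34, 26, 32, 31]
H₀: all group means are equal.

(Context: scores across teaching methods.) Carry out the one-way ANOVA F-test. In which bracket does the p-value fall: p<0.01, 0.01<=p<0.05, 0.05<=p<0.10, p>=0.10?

Group means [41.75, 33.73, 32.20, 28.17], grand mean 34.275
SSB = Σnᵢ(x̄ᵢ−x̄)² = 1143.077; SSW = ΣΣ(x−x̄ᵢ)² = 1006.898
MSB = 1143.077/3 = 381.0255; MSW = 1006.898/36 = 27.9694
F = MSB/MSW = 13.6229
df = (3, 36)
p-value (upper-tail) = 0.00000
→ bracket: p<0.01

p-value bracket: p<0.01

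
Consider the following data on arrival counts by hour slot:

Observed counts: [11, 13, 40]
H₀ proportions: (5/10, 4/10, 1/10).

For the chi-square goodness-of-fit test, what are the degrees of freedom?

df = k − 1 = 3 − 1 = 2

degrees of freedom = 2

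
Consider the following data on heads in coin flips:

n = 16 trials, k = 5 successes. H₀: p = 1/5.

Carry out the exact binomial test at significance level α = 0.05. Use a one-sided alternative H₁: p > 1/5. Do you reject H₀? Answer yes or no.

reject H₀: no

Exact binomial: n=16, k=5, p₀=1/5=0.2000
P(X≥5) from Σ C(n,i)·p₀^i·(1−p₀)^(n−i)
p-value (one-sided, H₁ greater) = 0.20175
At α=0.05: p ≥ α → fail to reject H₀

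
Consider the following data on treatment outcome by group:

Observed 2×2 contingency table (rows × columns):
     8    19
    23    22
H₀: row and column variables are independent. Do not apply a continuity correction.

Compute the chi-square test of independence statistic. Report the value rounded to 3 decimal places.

Row totals [27, 45], col totals [31, 41], n=72
χ² = (8−11.62)²/11.62 + (19−15.38)²/15.38 + (23−19.38)²/19.38 + (22−25.62)²/25.62 = 3.1761
df = 1

test statistic = 3.176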